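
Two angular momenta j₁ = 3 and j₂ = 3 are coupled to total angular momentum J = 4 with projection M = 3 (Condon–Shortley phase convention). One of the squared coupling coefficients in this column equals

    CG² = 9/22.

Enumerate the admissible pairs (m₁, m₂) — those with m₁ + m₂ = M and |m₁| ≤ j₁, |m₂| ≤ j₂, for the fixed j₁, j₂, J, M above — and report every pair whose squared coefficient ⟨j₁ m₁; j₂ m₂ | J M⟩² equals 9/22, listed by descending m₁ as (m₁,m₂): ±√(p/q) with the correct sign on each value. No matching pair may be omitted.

Admissible pairs with m₁+m₂ = M = 3: (0,3), (1,2), (2,1), (3,0)
  (m₁,m₂)=(3,0): CG² = 9/22, CG = +√(9/22)   ← matches the target
  (m₁,m₂)=(2,1): CG² = 1/11, CG = −√(1/11)
  (m₁,m₂)=(1,2): CG² = 1/11, CG = −√(1/11)
  (m₁,m₂)=(0,3): CG² = 9/22, CG = +√(9/22)   ← matches the target
Pairs with CG² = 9/22: (3,0): +√(9/22); (0,3): +√(9/22)

(3,0): +√(9/22); (0,3): +√(9/22)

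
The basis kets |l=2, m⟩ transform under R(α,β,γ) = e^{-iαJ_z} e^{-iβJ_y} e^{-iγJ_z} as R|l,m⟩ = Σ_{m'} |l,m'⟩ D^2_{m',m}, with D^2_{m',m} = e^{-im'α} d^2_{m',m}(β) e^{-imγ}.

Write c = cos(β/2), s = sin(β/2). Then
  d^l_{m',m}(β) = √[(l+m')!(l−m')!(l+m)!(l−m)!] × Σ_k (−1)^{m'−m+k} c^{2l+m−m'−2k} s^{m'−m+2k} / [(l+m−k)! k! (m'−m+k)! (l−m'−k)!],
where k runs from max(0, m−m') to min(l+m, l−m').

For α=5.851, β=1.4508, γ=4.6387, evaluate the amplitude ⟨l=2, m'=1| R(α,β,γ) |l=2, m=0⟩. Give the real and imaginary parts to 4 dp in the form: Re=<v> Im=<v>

Re=-0.1322 Im=-0.0610

D^2_{1,0}(5.8510,1.4508,4.6387) = e^{-i·1·5.8510}·d^2_{1,0}(1.4508)·e^{-i·0·4.6387}. Compute d first:
With c≡cos(β/2)=0.748234 and s≡sin(β/2)=0.663435, N=[6·1·2·2]^{1/2}=4.898979
k: max(0,(0)−(1))=0 … min(2+(0),2−(1))=1
  k=0: (−1)^1·4.8990/(2)·0.7482^3·0.6634^1 = -0.680748
  k=1: (−1)^2·4.8990/(2)·0.7482^1·0.6634^3 = +0.535190
d^2_{1,0}(1.4508) = -0.680748 +0.535190 = -0.145558
Attach z-rotation phases: D = e^{-i(1)(5.8510)}·(-0.145558)·e^{-i(0)(4.6387)} = -0.132174-0.060968i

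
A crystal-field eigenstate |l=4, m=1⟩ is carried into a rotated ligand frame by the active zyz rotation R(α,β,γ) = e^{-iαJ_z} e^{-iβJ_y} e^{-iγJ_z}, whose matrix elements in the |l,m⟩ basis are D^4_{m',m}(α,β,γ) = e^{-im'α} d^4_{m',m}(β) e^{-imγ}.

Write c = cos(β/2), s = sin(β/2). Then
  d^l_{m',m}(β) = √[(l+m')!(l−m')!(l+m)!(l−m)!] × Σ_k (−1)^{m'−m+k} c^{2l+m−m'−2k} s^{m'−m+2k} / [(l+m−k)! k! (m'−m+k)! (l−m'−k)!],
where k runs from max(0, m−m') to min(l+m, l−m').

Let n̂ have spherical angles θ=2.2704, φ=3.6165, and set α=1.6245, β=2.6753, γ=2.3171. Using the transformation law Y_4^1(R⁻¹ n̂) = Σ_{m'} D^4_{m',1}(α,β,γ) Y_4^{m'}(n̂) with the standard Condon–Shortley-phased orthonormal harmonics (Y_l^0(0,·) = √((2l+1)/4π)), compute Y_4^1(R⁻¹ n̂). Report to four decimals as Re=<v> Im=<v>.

Need the full column D^4_{m',1} for m'=−4..4 at α=1.6245, β=2.6753, γ=2.3171.
cos(β/2)=0.231040, sin(β/2)=0.972944
d^4_{-4,1}: single k=5 term ⇒ +0.080463;  D = -0.040780-0.069363i
d^4_{-3,1}: k∈[4..5] ⇒ +0.033777 -0.359395 = -0.325618;  D = +0.271437-0.179858i
d^4_{-2,1}: k∈[3..5] ⇒ +0.008575 -0.228090 +0.808982 = +0.589466;  D = +0.351505+0.473197i
d^4_{-1,1}: k∈[2..5] ⇒ +0.001440 -0.076599 +0.679193 -0.802978 = -0.198944;  D = -0.153105+0.127034i
d^4_{0,1}: k∈[1..4] ⇒ +0.000153 -0.016269 +0.288514 -0.852742 = -0.580344;  D = +0.394013+0.426091i
d^4_{1,1}: k∈[0..3] ⇒ +0.000008 -0.002160 +0.076599 -0.452795 = -0.378348;  D = +0.263596-0.271412i
d^4_{2,1}: k∈[0..2] ⇒ -0.000145 +0.012862 -0.152060 = -0.139343;  D = -0.105027-0.091575i
d^4_{3,1}: k∈[0..1] ⇒ +0.001143 -0.033777 = -0.032634;  D = -0.020096+0.025713i
d^4_{4,1}: single k=0 term ⇒ -0.004537;  D = +0.003720+0.002598i
Y_4^{m'}(θ=2.2704,φ=3.6165) and Σ D·Y over m':
  (-0.0408-0.0694i)·(-0.0490-0.1435i)  (+0.2714-0.1799i)·(+0.0525-0.3571i)  (+0.3515+0.4732i)·(+0.2167-0.3030i)  (-0.1531+0.1270i)·(-0.0202+0.0104i)  (+0.3940+0.4261i)·(-0.3620+0.0000i)  (+0.2636-0.2714i)·(+0.0202+0.0104i)  (-0.1050-0.0916i)·(+0.2167+0.3030i)  (-0.0201+0.0257i)·(-0.0525-0.3571i)  (+0.0037+0.0026i)·(-0.0490+0.1435i)
Y_4^1(R⁻¹ n̂) = +0.043605-0.307655i

Re=0.0436 Im=-0.3077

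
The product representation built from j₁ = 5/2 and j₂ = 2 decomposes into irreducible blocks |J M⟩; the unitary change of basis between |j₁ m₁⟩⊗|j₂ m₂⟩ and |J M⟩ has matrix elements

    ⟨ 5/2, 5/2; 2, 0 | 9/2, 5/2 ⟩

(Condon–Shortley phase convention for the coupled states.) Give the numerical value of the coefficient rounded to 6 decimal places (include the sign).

√[10·0!5!4!/10! · 5!0!2!2!7!2!] = √(38400)
  +(−1)^0/∏(0,0,0,2,5,2)! = 1/480  (running 1/480)
⟨..|..⟩ = √(38400)·(1/480) = +0.408248

+0.408248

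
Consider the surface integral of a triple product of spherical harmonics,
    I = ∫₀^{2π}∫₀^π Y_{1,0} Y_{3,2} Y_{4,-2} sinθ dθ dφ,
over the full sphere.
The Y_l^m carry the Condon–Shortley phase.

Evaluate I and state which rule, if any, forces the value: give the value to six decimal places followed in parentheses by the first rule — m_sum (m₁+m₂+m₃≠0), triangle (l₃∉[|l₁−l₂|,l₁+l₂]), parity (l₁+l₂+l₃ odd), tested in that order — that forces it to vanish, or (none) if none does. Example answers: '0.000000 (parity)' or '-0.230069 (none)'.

Rules hold: Σm=0, L=8 even, 2≤4≤4.
N = 3·7·9 = 189
Δ = 0!·2!·6!/9! = 1/252
Racah Σ t=0..0: t=0:+1/36 = 1/36
⇒ 3j(1 3 4; 0 0 0)² = 4/63, sgn +1
Racah Σ t=0..0: t=0:+1/120 = 1/120
⇒ 3j(1 3 4; 0 2 -2)² = 1/21, sgn +1
4πI² = N·(3j₀)²·(3jₘ)² = 4/7
I = +1·√(0.571429/4π) = 0.21324362
No selection rule forces the value: the integral is nonzero (none).

0.213244 (none)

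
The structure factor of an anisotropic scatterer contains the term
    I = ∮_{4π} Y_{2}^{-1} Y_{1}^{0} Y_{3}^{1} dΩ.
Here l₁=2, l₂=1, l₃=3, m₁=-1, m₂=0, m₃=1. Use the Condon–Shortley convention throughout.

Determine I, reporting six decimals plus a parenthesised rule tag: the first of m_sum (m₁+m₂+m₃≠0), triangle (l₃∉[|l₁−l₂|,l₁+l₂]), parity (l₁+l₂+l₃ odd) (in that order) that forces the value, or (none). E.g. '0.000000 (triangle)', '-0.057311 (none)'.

Checks pass: Σm=0; 6 even; l₃=3∈[1,3].
(2·2+1)(2·1+1)(2·3+1) = 105
Δ: 0! 4! 2! / 7! → 1/105
sum: t=0:+1/4 = 1/4
3j²(2 1 3; 0 0 0) = Δ·Π!·Σ² = 3/35  (sign -1)
sum: t=0:+1/6 = 1/6
3j²(2 1 3; -1 0 1) = Δ·Π!·Σ² = 8/105  (sign +1)
combine: 4πI² = 105·3/35·8/105 = 24/35
take √, sign -1: I = -0.23359668
No selection rule forces the value: the integral is nonzero (none).

-0.233597 (none)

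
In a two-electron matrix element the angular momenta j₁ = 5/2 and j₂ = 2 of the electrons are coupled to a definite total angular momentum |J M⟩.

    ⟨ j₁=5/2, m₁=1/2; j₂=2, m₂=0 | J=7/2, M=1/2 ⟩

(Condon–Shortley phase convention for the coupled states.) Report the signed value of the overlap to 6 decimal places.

j₁+j₂−J=1  J+j₁−j₂=4  J−j₁+j₂=3  j₁+j₂+J+1=9
(j₁±m₁, j₂±m₂, J±M) = (3,2,2,2,4,3)
P² = 768/35
sum k=0..1:
  [0] +1/8 = 1/8
  [1] −1/12 = -1/12
S = 1/24
C² = P²·S² = 4/105 ; C = +0.195180

+0.195180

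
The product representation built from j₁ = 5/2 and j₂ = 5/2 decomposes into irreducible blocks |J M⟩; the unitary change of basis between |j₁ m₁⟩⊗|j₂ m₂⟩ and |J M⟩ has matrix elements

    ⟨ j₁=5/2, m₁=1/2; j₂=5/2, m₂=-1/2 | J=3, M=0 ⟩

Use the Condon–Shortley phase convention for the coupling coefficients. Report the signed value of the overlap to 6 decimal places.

triangle: 2!*3!*3!/9! = 72/362880
(j±m)!: 3!*2!*2!*3!*3!*3! = 5184
prefactor² = (2J+1)*Δ*N² = 36/5
  k=0: +1/(0!*2!*2!*2!*1!*1!) = 1/8
  k=1: −1/(1!*1!*1!*1!*2!*2!) = -1/4
  k=2: +1/(2!*0!*0!*0!*3!*3!) = 1/72
Σ = -1/9  ⇒  CG² = 36/5*(-1/9)² = 4/45
CG = −√(4/45) = -0.298142

−√(4/45) ≈ -0.298142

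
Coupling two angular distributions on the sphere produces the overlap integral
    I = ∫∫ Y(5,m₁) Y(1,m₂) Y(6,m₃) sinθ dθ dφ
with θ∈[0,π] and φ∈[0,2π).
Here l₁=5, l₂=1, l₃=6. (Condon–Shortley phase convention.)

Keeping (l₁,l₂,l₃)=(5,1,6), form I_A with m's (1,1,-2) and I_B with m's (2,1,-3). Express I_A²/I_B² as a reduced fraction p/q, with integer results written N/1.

Shared (l₁,l₂,l₃)=(5,1,6): N and (l;000)² cancel in I_A²/I_B².
A: Δ = 0!·10!·2!/13! = 1/858; Racah Σ t=0..0: t=0:+1/34560 = 1/34560; ⇒ 3j(5 1 6; 1 1 -2)² = 14/429, sgn +1
B: Δ = 0!·10!·2!/13! = 1/858; Racah Σ t=0..0: t=0:+1/60480 = 1/60480; ⇒ 3j(5 1 6; 2 1 -3)² = 6/143, sgn -1
I_A²/I_B² = (14/429)/(6/143) = 7/9

7/9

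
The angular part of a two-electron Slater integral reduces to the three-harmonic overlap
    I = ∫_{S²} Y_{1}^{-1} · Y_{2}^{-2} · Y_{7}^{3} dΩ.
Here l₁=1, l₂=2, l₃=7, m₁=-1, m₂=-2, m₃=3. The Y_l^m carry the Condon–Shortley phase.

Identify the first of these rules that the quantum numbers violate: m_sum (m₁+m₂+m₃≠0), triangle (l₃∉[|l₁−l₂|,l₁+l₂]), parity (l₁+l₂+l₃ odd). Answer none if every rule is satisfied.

triangle

Σmᵢ = 0  ✓
l₃∈[|l₁−l₂|,l₁+l₂]=[1,3] required, l₃=7 fails  ✗
Σlᵢ = 10 ⇒ even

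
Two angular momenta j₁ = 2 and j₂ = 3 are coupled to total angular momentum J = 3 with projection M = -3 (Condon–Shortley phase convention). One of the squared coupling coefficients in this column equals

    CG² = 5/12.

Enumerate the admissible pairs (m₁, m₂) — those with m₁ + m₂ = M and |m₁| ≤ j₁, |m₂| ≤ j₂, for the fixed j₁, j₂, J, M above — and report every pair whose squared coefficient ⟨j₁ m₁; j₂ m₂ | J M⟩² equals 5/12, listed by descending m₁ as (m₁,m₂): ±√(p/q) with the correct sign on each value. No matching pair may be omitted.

(0,-3): +√(5/12); (-1,-2): −√(5/12)

Admissible pairs with m₁+m₂ = M = -3: (-2,-1), (-1,-2), (0,-3)
  (m₁,m₂)=(0,-3): CG² = 5/12, CG = +√(5/12)   ← matches the target
  (m₁,m₂)=(-1,-2): CG² = 5/12, CG = −√(5/12)   ← matches the target
  (m₁,m₂)=(-2,-1): CG² = 1/6, CG = +√(1/6)
Pairs with CG² = 5/12: (0,-3): +√(5/12); (-1,-2): −√(5/12)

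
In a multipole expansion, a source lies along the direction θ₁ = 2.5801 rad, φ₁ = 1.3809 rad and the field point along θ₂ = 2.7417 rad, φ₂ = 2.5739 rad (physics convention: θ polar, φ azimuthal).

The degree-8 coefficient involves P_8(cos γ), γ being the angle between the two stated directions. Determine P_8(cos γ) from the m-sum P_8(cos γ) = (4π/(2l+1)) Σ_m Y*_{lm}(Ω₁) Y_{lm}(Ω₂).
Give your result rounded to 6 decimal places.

Term-by-term m-sum for l=8 (normalisation 4π/17 = 0.739198):
  m=-8: (0.00017 - 0.00333j) × (-0.00005 - 0.00027j) = -0.00000 + 0.00000j  (running Σ = -0.00000 + 0.00000j)
  m=-7: (0.02056 + 0.00506j) × (-0.00173 - 0.00190j) = -0.00003 - 0.00005j  (running Σ = -0.00003 - 0.00005j)
  m=-6: (-0.03496 + 0.07594j) × (-0.01484 - 0.00402j) = 0.00082 - 0.00099j  (running Σ = 0.00080 - 0.00103j)
  m=-5: (-0.18556 - 0.13284j) × (-0.06219 + 0.01945j) = 0.01412 + 0.00465j  (running Σ = 0.01492 + 0.00362j)
  m=-4: (0.31033 - 0.29471j) × (-0.12882 + 0.15295j) = 0.00510 + 0.08543j  (running Σ = 0.02002 + 0.08904j)
  m=-3: (0.26441 + 0.41280j) × (-0.05645 + 0.42422j) = -0.19005 + 0.08887j  (running Σ = -0.17003 + 0.17791j)
  m=-2: (-0.15558 + 0.06211j) × (0.23499 + 0.50516j) = -0.06793 - 0.06400j  (running Σ = -0.23796 + 0.11391j)
  m=-1: (0.06582 + 0.34242j) × (0.18098 + 0.11541j) = -0.02761 + 0.06957j  (running Σ = -0.26557 + 0.18348j)
  m=0: (-0.29583 + 0.00000j) × (-0.42965 + 0.00000j) = 0.12711 + 0.00000j  (running Σ = -0.13846 + 0.18348j)
  m=1: (-0.06582 + 0.34242j) × (-0.18098 + 0.11541j) = -0.02761 - 0.06957j  (running Σ = -0.16607 + 0.11391j)
  m=2: (-0.15558 - 0.06211j) × (0.23499 - 0.50516j) = -0.06793 + 0.06400j  (running Σ = -0.23401 + 0.17791j)
  m=3: (-0.26441 + 0.41280j) × (0.05645 + 0.42422j) = -0.19005 - 0.08887j  (running Σ = -0.42405 + 0.08904j)
  m=4: (0.31033 + 0.29471j) × (-0.12882 - 0.15295j) = 0.00510 - 0.08543j  (running Σ = -0.41895 + 0.00362j)
  m=5: (0.18556 - 0.13284j) × (0.06219 + 0.01945j) = 0.01412 - 0.00465j  (running Σ = -0.40483 - 0.00103j)
  m=6: (-0.03496 - 0.07594j) × (-0.01484 + 0.00402j) = 0.00082 + 0.00099j  (running Σ = -0.40401 - 0.00005j)
  m=7: (-0.02056 + 0.00506j) × (0.00173 - 0.00190j) = -0.00003 + 0.00005j  (running Σ = -0.40403 + 0.00000j)
  m=8: (0.00017 + 0.00333j) × (-0.00005 + 0.00027j) = -0.00000 - 0.00000j  (running Σ = -0.40403 - 0.00000j)
Total Σ_m = -0.40403 - 0.00000j. Multiply by 0.739198: -0.29866 - 0.00000j. P_8(cos γ) = -0.298660

-0.298660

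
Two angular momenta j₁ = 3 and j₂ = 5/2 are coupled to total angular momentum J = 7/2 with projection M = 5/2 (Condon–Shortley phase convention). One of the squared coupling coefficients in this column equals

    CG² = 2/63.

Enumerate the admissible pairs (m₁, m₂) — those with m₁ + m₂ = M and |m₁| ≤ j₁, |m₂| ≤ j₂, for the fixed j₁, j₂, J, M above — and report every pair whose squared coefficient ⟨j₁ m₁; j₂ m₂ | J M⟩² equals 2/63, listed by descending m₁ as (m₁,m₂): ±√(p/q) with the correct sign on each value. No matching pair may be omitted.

(2,1/2): −√(2/63)

Admissible pairs with m₁+m₂ = M = 5/2: (0,5/2), (1,3/2), (2,1/2), (3,-1/2)
  (m₁,m₂)=(3,-1/2): CG² = 3/7, CG = +√(3/7)
  (m₁,m₂)=(2,1/2): CG² = 2/63, CG = −√(2/63)   ← matches the target
  (m₁,m₂)=(1,3/2): CG² = 10/63, CG = −√(10/63)
  (m₁,m₂)=(0,5/2): CG² = 8/21, CG = +√(8/21)
Pairs with CG² = 2/63: (2,1/2): −√(2/63)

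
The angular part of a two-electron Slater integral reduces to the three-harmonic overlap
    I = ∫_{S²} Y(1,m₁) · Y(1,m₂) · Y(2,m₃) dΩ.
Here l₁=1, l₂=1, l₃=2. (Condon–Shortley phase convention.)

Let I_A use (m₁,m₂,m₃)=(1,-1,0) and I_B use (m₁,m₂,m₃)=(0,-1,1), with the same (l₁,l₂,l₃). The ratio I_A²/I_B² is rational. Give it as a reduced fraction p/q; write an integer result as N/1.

l's match ⇒ only the (l;m) 3-j factors differ between A and B.
A: triangle coeff Δ(1,1,2) = 1/30; Σ_t [0,0]: t=0:+1/4 = 1/4; (3j)²=1/30 [(1 1 2; 1 -1 0)], sign=+1
B: triangle coeff Δ(1,1,2) = 1/30; Σ_t [0,0]: t=0:+1/2 = 1/2; (3j)²=1/10 [(1 1 2; 0 -1 1)], sign=-1
I_A²/I_B² = (1/30)/(1/10) = 1/3

1/3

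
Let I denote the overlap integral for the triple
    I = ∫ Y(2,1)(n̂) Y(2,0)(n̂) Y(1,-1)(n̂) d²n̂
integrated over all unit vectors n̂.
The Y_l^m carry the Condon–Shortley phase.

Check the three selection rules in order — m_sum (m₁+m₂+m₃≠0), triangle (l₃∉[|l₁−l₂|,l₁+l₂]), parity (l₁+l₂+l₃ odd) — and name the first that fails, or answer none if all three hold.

parity

azimuthal sum: 1 + 0 − 1 = 0  ✓
0 ≤ 1 ≤ 4 (triangle on l)  ✓
L = 2 + 2 + 1 = 5 (odd)  ✗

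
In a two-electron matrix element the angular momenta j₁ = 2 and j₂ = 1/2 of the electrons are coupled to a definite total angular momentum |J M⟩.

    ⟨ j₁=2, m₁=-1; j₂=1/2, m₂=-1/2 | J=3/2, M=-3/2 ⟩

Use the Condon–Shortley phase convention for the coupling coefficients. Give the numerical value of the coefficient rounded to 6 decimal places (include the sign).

j₁+j₂−J=1  J+j₁−j₂=3  J−j₁+j₂=0  j₁+j₂+J+1=5
(j₁±m₁, j₂±m₂, J±M) = (1,3,0,1,0,3)
P² = 36/5
sum k=0..0:
  [0] +1/6 = 1/6
S = 1/6
C² = P²·S² = 1/5 ; C = +0.447214

+0.447214  (= +√(1/5))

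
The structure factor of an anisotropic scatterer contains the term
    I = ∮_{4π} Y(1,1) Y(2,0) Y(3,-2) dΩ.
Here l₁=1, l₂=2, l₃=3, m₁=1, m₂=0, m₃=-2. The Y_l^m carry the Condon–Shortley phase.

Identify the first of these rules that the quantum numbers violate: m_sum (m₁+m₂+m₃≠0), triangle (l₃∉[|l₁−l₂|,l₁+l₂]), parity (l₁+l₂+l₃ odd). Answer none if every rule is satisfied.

m_sum

Σmᵢ = -1  ✗
l₃∈[|l₁−l₂|,l₁+l₂]=[1,3], have l₃=3
Σlᵢ = 6 ⇒ even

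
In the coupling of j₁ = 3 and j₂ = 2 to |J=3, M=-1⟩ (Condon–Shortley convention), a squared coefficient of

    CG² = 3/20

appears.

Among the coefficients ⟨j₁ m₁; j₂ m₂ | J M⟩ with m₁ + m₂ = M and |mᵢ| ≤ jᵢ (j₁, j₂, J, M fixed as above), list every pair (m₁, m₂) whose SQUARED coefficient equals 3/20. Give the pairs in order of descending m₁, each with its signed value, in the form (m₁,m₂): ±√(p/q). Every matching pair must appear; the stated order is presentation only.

Admissible pairs with m₁+m₂ = M = -1: (-3,2), (-2,1), (-1,0), (0,-1), (1,-2)
  (m₁,m₂)=(1,-2): CG² = 2/5, CG = +√(2/5)
  (m₁,m₂)=(0,-1): CG² = 1/30, CG = −√(1/30)
  (m₁,m₂)=(-1,0): CG² = 3/20, CG = −√(3/20)   ← matches the target
  (m₁,m₂)=(-2,1): CG² = 1/4, CG = +√(1/4)
  (m₁,m₂)=(-3,2): CG² = 1/6, CG = +√(1/6)
Pairs with CG² = 3/20: (-1,0): −√(3/20)

(-1,0): −√(3/20)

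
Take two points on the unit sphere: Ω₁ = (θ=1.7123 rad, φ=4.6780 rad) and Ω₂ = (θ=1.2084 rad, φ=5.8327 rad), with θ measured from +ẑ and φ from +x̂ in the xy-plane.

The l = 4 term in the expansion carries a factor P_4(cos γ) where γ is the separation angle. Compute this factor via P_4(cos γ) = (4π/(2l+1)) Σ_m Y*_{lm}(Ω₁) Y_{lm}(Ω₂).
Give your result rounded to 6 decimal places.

Summing Y*_{l m}(θ₁,φ₁)·Y_{l m}(θ₂,φ₂) over m ∈ [−4, 4]; prefactor 4π/(2·4+1) = 1.396263:
  m=-4: (0.42109 - 0.05829j) × (-0.07750 + 0.32929j) = -0.01344 + 0.14318j  (running Σ = -0.01344 + 0.14318j)
  m=-3: (-0.01764 - 0.17037j) × (0.07893 + 0.35408j) = 0.05893 - 0.01969j  (running Σ = 0.04549 + 0.12348j)
  m=-2: (0.28155 - 0.01940j) × (-0.02183 - 0.02757j) = -0.00668 - 0.00734j  (running Σ = 0.03881 + 0.11615j)
  m=-1: (-0.00650 - 0.18885j) × (-0.29933 - 0.14477j) = -0.02540 + 0.05747j  (running Σ = 0.01342 + 0.17362j)
  m=0: (0.25570 + 0.00000j) × (-0.02302 + 0.00000j) = -0.00589 + 0.00000j  (running Σ = 0.00753 + 0.17362j)
  m=1: (0.00650 - 0.18885j) × (0.29933 - 0.14477j) = -0.02540 - 0.05747j  (running Σ = -0.01786 + 0.11615j)
  m=2: (0.28155 + 0.01940j) × (-0.02183 + 0.02757j) = -0.00668 + 0.00734j  (running Σ = -0.02455 + 0.12348j)
  m=3: (0.01764 - 0.17037j) × (-0.07893 + 0.35408j) = 0.05893 + 0.01969j  (running Σ = 0.03439 + 0.14318j)
  m=4: (0.42109 + 0.05829j) × (-0.07750 - 0.32929j) = -0.01344 - 0.14318j  (running Σ = 0.02095 + 0.00000j)
Σ over m = 0.02095 + 0.00000j; ×(4π/9) → 0.02925 + 0.00000j. Real part: 0.029249

0.029249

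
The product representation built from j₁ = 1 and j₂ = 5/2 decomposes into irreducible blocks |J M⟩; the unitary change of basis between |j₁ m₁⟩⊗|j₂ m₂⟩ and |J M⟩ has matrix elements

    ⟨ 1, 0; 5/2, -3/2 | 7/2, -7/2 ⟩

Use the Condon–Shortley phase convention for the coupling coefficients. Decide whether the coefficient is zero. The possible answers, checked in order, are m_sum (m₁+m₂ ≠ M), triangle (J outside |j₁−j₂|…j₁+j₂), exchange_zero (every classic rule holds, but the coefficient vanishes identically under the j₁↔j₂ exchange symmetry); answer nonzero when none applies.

m-sum: m₁+m₂ = 0+(-3/2) = -3/2, M = -7/2  ✗ ⇒ coefficient is 0

m_sum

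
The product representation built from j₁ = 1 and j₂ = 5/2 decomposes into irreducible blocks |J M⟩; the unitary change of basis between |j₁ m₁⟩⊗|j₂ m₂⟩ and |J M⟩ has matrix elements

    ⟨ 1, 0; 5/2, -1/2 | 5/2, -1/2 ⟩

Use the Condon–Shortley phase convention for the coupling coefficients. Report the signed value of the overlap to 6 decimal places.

triangle: 1!×1!×4!/7! = 24/5040
(j±m)!: 1!×1!×2!×3!×2!×3! = 144
prefactor² = (2J+1)×Δ×N² = 144/35
  k=0: +1/(0!×1!×1!×2!×0!×2!) = 1/4
  k=1: −1/(1!×0!×0!×1!×1!×3!) = -1/6
Σ = 1/12  ⇒  CG² = 144/35×(1/12)² = 1/35
CG = +√(1/35) = +0.169031

+√(1/35) ≈ +0.169031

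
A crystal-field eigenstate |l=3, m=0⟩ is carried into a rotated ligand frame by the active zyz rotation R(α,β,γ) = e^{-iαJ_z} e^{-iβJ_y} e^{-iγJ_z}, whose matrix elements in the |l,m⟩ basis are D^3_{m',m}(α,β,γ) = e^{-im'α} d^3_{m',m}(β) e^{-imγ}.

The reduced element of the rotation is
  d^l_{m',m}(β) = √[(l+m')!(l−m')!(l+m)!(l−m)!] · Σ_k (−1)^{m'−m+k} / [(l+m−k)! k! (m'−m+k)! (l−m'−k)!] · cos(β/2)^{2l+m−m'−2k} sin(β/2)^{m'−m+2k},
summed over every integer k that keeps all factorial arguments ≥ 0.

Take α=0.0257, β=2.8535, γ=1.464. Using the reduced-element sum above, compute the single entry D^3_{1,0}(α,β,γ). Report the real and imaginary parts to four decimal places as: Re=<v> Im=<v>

D^3_{1,0}(0.0257,2.8535,1.4640) = e^{-i·1·0.0257}·d^3_{1,0}(2.8535)·e^{-i·0·1.4640}. Compute d first:
With c≡cos(β/2)=0.143549 and s≡sin(β/2)=0.989643, N=[24·2·6·6]^{1/2}=41.569219
The bounds max(0,m−m')=0 and min(l+m,l−m')=2 give 3 terms
  k=0: (−1)^1·41.5692/(12)·0.1435^5·0.9896^1 = -0.000209
  k=1: (−1)^2·41.5692/(4)·0.1435^3·0.9896^3 = +0.029795
  k=2: (−1)^3·41.5692/(12)·0.1435^1·0.9896^5 = -0.472045
d^3_{1,0}(2.8535) = -0.000209 +0.029795 -0.472045 = -0.442459
Attach z-rotation phases: D = e^{-i(1)(0.0257)}·(-0.442459)·e^{-i(0)(1.4640)} = -0.442313+0.011370i

Re=-0.4423 Im=0.0114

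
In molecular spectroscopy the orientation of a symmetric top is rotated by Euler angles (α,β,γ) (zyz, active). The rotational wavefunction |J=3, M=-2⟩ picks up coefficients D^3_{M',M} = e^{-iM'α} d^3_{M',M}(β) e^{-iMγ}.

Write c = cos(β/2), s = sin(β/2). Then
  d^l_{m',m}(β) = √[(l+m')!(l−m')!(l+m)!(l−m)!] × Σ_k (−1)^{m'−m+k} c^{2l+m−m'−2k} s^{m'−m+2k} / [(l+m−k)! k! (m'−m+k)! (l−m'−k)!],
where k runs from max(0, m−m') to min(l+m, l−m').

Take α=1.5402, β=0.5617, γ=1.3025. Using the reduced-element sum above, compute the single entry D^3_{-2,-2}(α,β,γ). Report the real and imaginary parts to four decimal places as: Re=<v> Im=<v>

Re=0.3797 Im=-0.2586

Split into d^3_{-2,-2}(β=0.5617) × two z-phases.
Half-angle: c=0.960820, s=0.277172. N=√(1·120·1·120)=120.000000
The bounds max(0,m−m')=0 and min(l+m,l−m')=1 give 2 terms
  k=0: (−1)^0·120.0000/(120)·0.9608^6·0.2772^0 = +0.786779
  k=1: (−1)^1·120.0000/(24)·0.9608^4·0.2772^2 = -0.327370
d^3_{-2,-2}(0.5617) = +0.786779 -0.327370 = +0.459409
Attach z-rotation phases: D = e^{-i(-2)(1.5402)}·(+0.459409)·e^{-i(-2)(1.3025)} = +0.379740-0.258562i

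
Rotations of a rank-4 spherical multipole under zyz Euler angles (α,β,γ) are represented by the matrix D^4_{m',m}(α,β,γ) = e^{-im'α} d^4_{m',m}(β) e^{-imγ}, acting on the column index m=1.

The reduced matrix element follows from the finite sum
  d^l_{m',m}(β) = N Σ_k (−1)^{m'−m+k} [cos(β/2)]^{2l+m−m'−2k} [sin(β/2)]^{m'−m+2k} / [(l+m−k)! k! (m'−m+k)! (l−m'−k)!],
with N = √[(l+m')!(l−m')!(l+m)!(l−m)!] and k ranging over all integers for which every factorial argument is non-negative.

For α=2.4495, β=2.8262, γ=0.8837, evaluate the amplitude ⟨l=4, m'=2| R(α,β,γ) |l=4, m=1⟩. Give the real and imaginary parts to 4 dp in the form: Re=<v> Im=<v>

Re=-0.0434 Im=-0.0238

Split into d^4_{2,1}(β=2.8262) × two z-phases.
Half-angle: c=0.157044, s=0.987592. N=√(720·2·120·6)=1018.233765
The bounds max(0,m−m')=0 and min(l+m,l−m')=2 give 3 terms
  k=0: (−1)^1·1018.2338/(240)·0.1570^7·0.9876^1 = -0.000010
  k=1: (−1)^2·1018.2338/(48)·0.1570^5·0.9876^3 = +0.001952
  k=2: (−1)^3·1018.2338/(72)·0.1570^3·0.9876^5 = -0.051459
d^4_{2,1}(2.8262) = -0.000010 +0.001952 -0.051459 = -0.049517
D = (+0.185530+0.982639i)·(-0.049517)·(+0.634295-0.773091i) = -0.043444-0.023761i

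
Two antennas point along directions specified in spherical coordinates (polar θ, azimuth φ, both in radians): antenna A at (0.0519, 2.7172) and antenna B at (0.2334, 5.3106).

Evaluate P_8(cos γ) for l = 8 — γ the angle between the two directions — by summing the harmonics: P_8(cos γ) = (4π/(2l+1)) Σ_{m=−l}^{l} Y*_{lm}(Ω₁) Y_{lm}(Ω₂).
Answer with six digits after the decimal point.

0.016873

Summing Y*_{l m}(θ₁,φ₁)·Y_{l m}(θ₂,φ₂) over m ∈ [−8, 8]; prefactor 4π/(2·8+1) = 0.739198:
  m=-8: (-0.00000 + 0.00000j) × (0.00000 + 0.00000j) = -0.00000 - 0.00000j  (running Σ = -0.00000 - 0.00000j)
  m=-7: (0.00000 + 0.00000j) × (0.00006 + 0.00004j) = 0.00000 + 0.00000j  (running Σ = 0.00000 + 0.00000j)
  m=-6: (-0.00000 - 0.00000j) × (0.00069 - 0.00033j) = -0.00000 - 0.00000j  (running Σ = -0.00000 - 0.00000j)
  m=-5: (0.00000 + 0.00000j) × (0.00088 - 0.00580j) = 0.00000 - 0.00000j  (running Σ = 0.00000 - 0.00000j)
  m=-4: (-0.00001 - 0.00010j) × (-0.02455 - 0.02282j) = -0.00000 + 0.00000j  (running Σ = -0.00000 + 0.00000j)
  m=-3: (-0.00057 + 0.00185j) × (-0.13665 + 0.03111j) = 0.00002 - 0.00027j  (running Σ = 0.00002 - 0.00027j)
  m=-2: (0.01809 - 0.02054j) × (-0.14753 + 0.37549j) = 0.00504 + 0.00982j  (running Σ = 0.00506 + 0.00955j)
  m=-1: (-0.22783 + 0.10294j) × (0.38027 + 0.55798j) = -0.14408 - 0.08798j  (running Σ = -0.13901 - 0.07842j)
  m=0: (1.10739 + 0.00000j) × (0.27168 + 0.00000j) = 0.30086 + 0.00000j  (running Σ = 0.16184 - 0.07842j)
  m=1: (0.22783 + 0.10294j) × (-0.38027 + 0.55798j) = -0.14408 + 0.08798j  (running Σ = 0.01776 + 0.00955j)
  m=2: (0.01809 + 0.02054j) × (-0.14753 - 0.37549j) = 0.00504 - 0.00982j  (running Σ = 0.02281 - 0.00027j)
  m=3: (0.00057 + 0.00185j) × (0.13665 + 0.03111j) = 0.00002 + 0.00027j  (running Σ = 0.02283 + 0.00000j)
  m=4: (-0.00001 + 0.00010j) × (-0.02455 + 0.02282j) = -0.00000 - 0.00000j  (running Σ = 0.02283 - 0.00000j)
  m=5: (-0.00000 + 0.00000j) × (-0.00088 - 0.00580j) = 0.00000 + 0.00000j  (running Σ = 0.02283 - 0.00000j)
  m=6: (-0.00000 + 0.00000j) × (0.00069 + 0.00033j) = -0.00000 + 0.00000j  (running Σ = 0.02283 + 0.00000j)
  m=7: (-0.00000 + 0.00000j) × (-0.00006 + 0.00004j) = 0.00000 - 0.00000j  (running Σ = 0.02283 - 0.00000j)
  m=8: (-0.00000 - 0.00000j) × (0.00000 - 0.00000j) = -0.00000 + 0.00000j  (running Σ = 0.02283 - 0.00000j)
Total Σ_m = 0.02283 - 0.00000j. Multiply by 0.739198: 0.01687 - 0.00000j. P_8(cos γ) = 0.016873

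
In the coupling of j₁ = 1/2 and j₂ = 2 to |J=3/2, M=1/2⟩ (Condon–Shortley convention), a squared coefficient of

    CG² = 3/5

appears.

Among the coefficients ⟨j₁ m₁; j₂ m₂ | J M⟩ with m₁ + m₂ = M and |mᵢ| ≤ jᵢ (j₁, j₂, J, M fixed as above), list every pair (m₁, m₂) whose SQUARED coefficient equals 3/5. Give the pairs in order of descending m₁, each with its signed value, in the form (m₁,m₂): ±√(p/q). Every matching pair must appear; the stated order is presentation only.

(-1/2,1): −√(3/5)

Admissible pairs with m₁+m₂ = M = 1/2: (-1/2,1), (1/2,0)
  (m₁,m₂)=(1/2,0): CG² = 2/5, CG = +√(2/5)
  (m₁,m₂)=(-1/2,1): CG² = 3/5, CG = −√(3/5)   ← matches the target
Pairs with CG² = 3/5: (-1/2,1): −√(3/5)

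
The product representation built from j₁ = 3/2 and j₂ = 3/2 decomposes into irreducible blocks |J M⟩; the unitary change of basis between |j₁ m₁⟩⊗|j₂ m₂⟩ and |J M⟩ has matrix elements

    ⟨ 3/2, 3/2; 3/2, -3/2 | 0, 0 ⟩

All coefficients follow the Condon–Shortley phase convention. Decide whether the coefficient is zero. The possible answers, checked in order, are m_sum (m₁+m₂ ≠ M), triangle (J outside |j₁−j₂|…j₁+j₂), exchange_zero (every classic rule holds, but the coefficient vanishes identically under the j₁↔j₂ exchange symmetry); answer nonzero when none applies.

m-sum: m₁+m₂ = 3/2+(-3/2) = 0, M = 0  ✓
triangle: |j₁−j₂| = 0 ≤ J = 0 ≤ j₁+j₂ = 3  ✓
exchange: j₁≠j₂ or m₁≠m₂ — the exchange symmetry imposes no constraint here
value check: CG = +√(1/4) = +0.500000 ≠ 0

nonzero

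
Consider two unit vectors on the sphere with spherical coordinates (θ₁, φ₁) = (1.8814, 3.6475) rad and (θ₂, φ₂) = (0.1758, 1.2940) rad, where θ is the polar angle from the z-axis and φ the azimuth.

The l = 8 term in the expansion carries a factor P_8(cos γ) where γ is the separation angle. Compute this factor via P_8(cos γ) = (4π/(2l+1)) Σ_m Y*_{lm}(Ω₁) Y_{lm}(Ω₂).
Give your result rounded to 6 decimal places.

Expand P_8 via completeness: Σ_{m} conj(Y_{8,m}) at Ω₁ times Y_{8,m} at Ω₂ —
  m=-8: (-0.214886-0.273964i) × (-0.000000+0.000000i) = +0.000000-0.000000i  (running Σ = +0.000000-0.000000i)
  m=-7: (-0.411811-0.173994i) × (-0.000009-0.000004i) = +0.000003+0.000003i  (running Σ = +0.000003+0.000003i)
  m=-6: (-0.111888+0.011922i) × (+0.000013-0.000145i) = +0.000000+0.000016i  (running Σ = +0.000004+0.000020i)
  m=-5: (+0.254507-0.178660i) × (+0.001486-0.000281i) = +0.000328-0.000337i  (running Σ = +0.000332-0.000317i)
  m=-4: (+0.104803-0.215399i) × (+0.005220+0.010441i) = +0.002796-0.000030i  (running Σ = +0.003128-0.000347i)
  m=-3: (+0.011144+0.209775i) × (-0.049063+0.044835i) = -0.009952-0.009792i  (running Σ = -0.006824-0.010140i)
  m=-2: (+0.147534+0.235854i) × (-0.225594-0.139431i) = -0.000398-0.073778i  (running Σ = -0.007222-0.083918i)
  m=-1: (-0.141083-0.078160i) × (+0.177424-0.624535i) = -0.073845+0.074244i  (running Σ = -0.081067-0.009674i)
  m=0: (-0.286508-0.000000i) × (+0.599992+0.000000i) = -0.171903-0.000000i  (running Σ = -0.252970-0.009674i)
  m=1: (+0.141083-0.078160i) × (-0.177424-0.624535i) = -0.073845-0.074244i  (running Σ = -0.326815-0.083918i)
  m=2: (+0.147534-0.235854i) × (-0.225594+0.139431i) = -0.000398+0.073778i  (running Σ = -0.327212-0.010140i)
  m=3: (-0.011144+0.209775i) × (+0.049063+0.044835i) = -0.009952+0.009792i  (running Σ = -0.337164-0.000347i)
  m=4: (+0.104803+0.215399i) × (+0.005220-0.010441i) = +0.002796+0.000030i  (running Σ = -0.334368-0.000317i)
  m=5: (-0.254507-0.178660i) × (-0.001486-0.000281i) = +0.000328+0.000337i  (running Σ = -0.334040+0.000020i)
  m=6: (-0.111888-0.011922i) × (+0.000013+0.000145i) = +0.000000-0.000016i  (running Σ = -0.334040+0.000003i)
  m=7: (+0.411811-0.173994i) × (+0.000009-0.000004i) = +0.000003-0.000003i  (running Σ = -0.334037-0.000000i)
  m=8: (-0.214886+0.273964i) × (-0.000000-0.000000i) = +0.000000+0.000000i  (running Σ = -0.334037+0.000000i)
Σ over m = -0.334037+0.000000i; ×(4π/17) → -0.246919+0.000000i. Real part: -0.246919

-0.246919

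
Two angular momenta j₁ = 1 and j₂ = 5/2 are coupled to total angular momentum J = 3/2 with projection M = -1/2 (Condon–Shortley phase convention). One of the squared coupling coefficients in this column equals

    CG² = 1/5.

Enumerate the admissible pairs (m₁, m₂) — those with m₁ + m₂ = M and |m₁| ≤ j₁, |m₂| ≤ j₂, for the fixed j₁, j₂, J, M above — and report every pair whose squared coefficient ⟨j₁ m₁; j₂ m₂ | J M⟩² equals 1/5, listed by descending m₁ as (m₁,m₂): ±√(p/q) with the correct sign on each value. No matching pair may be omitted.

Admissible pairs with m₁+m₂ = M = -1/2: (-1,1/2), (0,-1/2), (1,-3/2)
  (m₁,m₂)=(1,-3/2): CG² = 2/5, CG = +√(2/5)
  (m₁,m₂)=(0,-1/2): CG² = 2/5, CG = −√(2/5)
  (m₁,m₂)=(-1,1/2): CG² = 1/5, CG = +√(1/5)   ← matches the target
Pairs with CG² = 1/5: (-1,1/2): +√(1/5)

(-1,1/2): +√(1/5)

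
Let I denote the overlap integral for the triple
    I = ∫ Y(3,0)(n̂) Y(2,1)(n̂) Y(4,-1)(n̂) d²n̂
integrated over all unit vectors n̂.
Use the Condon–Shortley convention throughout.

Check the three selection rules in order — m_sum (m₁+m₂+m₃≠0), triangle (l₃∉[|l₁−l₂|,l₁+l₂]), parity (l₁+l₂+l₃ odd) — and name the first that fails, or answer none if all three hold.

m₁+m₂+m₃ = 0 + 1 − 1 = 0  ✓
triangle: |3−2|=1 ≤ l₃=4 ≤ 3+2=5  ✓
parity: l₁+l₂+l₃ = 9 is odd  ✗

parity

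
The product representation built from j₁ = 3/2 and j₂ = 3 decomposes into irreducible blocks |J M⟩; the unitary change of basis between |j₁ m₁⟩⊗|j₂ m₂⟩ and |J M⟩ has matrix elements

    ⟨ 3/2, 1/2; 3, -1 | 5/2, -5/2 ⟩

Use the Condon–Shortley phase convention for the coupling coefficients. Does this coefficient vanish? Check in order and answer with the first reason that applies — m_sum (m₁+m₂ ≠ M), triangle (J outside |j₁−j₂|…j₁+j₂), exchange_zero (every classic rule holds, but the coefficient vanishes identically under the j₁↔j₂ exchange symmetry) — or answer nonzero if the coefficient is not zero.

m-sum: m₁+m₂ = 1/2+(-1) = -1/2, M = -5/2  ✗ ⇒ coefficient is 0

m_sum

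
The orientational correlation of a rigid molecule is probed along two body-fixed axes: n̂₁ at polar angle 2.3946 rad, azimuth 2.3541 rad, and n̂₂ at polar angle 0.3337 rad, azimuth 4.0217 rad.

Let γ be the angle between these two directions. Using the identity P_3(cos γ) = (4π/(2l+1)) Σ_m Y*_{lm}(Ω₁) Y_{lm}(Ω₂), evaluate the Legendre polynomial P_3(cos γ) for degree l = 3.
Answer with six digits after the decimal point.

Summing Y*_{l m}(θ₁,φ₁)·Y_{l m}(θ₂,φ₂) over m ∈ [−3, 3]; prefactor 4π/(2·3+1) = 1.795196:
  m=-3: Y*=0.09311 + 0.09195j  Y=0.01286 + 0.00705j  product 0.00055 + 0.00184j
  m=-2: Y*=0.00145 + 0.34616j  Y=-0.01951 - 0.10174j  product 0.03519 - 0.00690j
  m=-1: Y*=-0.26214 + 0.26324j  Y=-0.23357 + 0.28261j  product -0.01316 - 0.13557j
  m=+0: Y*=0.08438 + 0.00000j  Y=0.51605 + 0.00000j  product 0.04354 + 0.00000j
  m=+1: Y*=0.26214 + 0.26324j  Y=0.23357 + 0.28261j  product -0.01316 + 0.13557j
  m=+2: Y*=0.00145 - 0.34616j  Y=-0.01951 + 0.10174j  product 0.03519 + 0.00690j
  m=+3: Y*=-0.09311 + 0.09195j  Y=-0.01286 + 0.00705j  product 0.00055 - 0.00184j
Total Σ_m = 0.08869 - 0.00000j. Multiply by 1.795196: 0.15922 - 0.00000j. P_3(cos γ) = 0.159223

0.159223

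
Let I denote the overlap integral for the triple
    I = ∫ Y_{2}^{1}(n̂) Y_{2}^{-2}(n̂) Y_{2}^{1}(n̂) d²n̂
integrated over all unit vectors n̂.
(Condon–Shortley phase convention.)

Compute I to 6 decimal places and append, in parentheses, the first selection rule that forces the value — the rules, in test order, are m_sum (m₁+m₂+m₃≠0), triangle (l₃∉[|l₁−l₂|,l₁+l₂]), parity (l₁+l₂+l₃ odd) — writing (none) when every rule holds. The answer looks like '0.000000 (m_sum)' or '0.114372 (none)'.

m-sum 0 ✓  L=6 even ✓  0≤2≤4 ✓
Π(2lᵢ+1) = 5×5×5 = 125
triangle coeff Δ(2,2,2) = 1/630
Σ_t [0,2]: t=0:+1/8 t=1:−1/1 t=2:+1/8 = -3/4
(3j)²=2/35 [(2 2 2; 0 0 0)], sign=-1
Σ_t [0,0]: t=0:+1/4 = 1/4
(3j)²=3/35 [(2 2 2; 1 -2 1)], sign=-1
⇒ 4πI² = 30/49
I = (+1)√(30/49/(4π)) = 0.22072812
No selection rule forces the value: the integral is nonzero (none).

0.220728 (none)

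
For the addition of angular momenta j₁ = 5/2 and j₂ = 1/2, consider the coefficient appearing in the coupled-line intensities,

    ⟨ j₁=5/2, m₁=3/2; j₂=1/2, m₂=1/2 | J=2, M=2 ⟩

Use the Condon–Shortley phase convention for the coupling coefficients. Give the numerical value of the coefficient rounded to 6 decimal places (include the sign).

-0.408248

j₁+j₂−J=1  J+j₁−j₂=4  J−j₁+j₂=0  j₁+j₂+J+1=6
(j₁±m₁, j₂±m₂, J±M) = (4,1,1,0,4,0)
P² = 96
sum k=1..1:
  [1] −1/24 = -1/24
S = -1/24
C² = P²·S² = 1/6 ; C = -0.408248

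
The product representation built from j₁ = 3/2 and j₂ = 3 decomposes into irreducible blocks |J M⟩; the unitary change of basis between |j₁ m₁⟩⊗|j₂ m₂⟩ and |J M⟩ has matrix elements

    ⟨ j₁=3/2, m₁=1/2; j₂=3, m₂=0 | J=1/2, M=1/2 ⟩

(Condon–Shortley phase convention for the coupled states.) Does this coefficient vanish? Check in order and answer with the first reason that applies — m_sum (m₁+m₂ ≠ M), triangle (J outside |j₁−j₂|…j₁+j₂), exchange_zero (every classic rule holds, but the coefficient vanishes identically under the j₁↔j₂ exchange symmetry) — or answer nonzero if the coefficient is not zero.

triangle

m-sum: m₁+m₂ = 1/2+0 = 1/2, M = 1/2  ✓
triangle: need |j₁−j₂| ≤ J ≤ j₁+j₂, i.e. J ∈ [3/2, 9/2]; J = 1/2 is outside ✗ ⇒ coefficient is 0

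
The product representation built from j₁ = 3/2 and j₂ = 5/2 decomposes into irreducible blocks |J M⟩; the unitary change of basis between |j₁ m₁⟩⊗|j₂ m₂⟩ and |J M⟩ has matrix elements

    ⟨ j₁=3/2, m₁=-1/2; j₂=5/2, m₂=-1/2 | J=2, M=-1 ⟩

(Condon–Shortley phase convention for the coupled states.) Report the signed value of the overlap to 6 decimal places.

-0.545545

triangle: 2!*1!*3!/7! = 12/5040
(j±m)!: 1!*2!*2!*3!*1!*3! = 144
prefactor² = (2J+1)*Δ*N² = 12/7
  k=1: −1/(1!*1!*1!*1!*0!*2!) = -1/2
  k=2: +1/(2!*0!*0!*0!*1!*3!) = 1/12
Σ = -5/12  ⇒  CG² = 12/7*(-5/12)² = 25/84
CG = −√(25/84) = -0.545545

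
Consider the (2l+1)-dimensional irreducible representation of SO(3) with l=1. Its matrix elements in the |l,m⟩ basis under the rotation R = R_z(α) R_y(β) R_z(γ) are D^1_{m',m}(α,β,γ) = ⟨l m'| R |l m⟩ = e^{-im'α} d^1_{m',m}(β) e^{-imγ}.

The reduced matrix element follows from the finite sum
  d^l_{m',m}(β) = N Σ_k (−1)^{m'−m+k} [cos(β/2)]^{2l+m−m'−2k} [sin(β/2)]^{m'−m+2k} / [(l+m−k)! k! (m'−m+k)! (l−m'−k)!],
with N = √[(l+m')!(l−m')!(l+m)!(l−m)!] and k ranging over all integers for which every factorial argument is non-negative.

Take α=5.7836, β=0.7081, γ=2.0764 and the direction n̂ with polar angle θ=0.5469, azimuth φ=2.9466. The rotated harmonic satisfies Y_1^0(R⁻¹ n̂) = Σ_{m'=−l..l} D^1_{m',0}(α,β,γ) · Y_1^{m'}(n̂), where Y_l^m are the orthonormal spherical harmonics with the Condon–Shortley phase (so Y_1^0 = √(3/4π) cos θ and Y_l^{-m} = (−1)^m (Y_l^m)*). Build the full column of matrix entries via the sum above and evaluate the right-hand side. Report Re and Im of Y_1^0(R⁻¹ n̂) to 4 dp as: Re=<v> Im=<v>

Re=0.1594 Im=0.0000

Need the full column D^1_{m',0} for m'=−1..1 at α=5.7836, β=0.7081, γ=2.0764.
cos(β/2)=0.937976, sin(β/2)=0.346699
d^1_{-1,0}: single k=1 term ⇒ +0.459896;  D = +0.403688-0.220319i
d^1_{0,0}: k∈[0..1] ⇒ +0.879799 -0.120201 = +0.759599;  D = +0.759599+0.000000i
d^1_{1,0}: single k=0 term ⇒ -0.459896;  D = -0.403688-0.220319i
Y_1^{m'}(θ=0.5469,φ=2.9466) and Σ D·Y over m':
  (+0.4037-0.2203i)·(-0.1763-0.0348i)  (+0.7596+0.0000i)·(+0.4173+0.0000i)  (-0.4037-0.2203i)·(+0.1763-0.0348i)
Y_1^0(R⁻¹ n̂) = +0.159354+0.000000i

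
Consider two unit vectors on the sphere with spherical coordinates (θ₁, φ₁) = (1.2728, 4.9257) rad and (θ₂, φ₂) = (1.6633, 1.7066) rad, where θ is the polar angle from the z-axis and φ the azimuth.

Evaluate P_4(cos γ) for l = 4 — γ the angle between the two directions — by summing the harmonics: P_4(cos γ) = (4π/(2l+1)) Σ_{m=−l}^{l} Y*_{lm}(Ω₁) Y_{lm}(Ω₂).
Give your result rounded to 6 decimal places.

Addition theorem: P_4(cos γ) = (4π/9) Σ_m Y*_{lm}(Ω₁) Y_{lm}(Ω₂), m = −4…4:
  [-4]  conj(Y_{4,-4})(Ω₁) = (0.242978, 0.278407) ; Y_{4,-4}(Ω₂) = (0.372394, -0.224854) ; Δ = (0.153084, 0.049042)
  [-3]  conj(Y_{4,-3})(Ω₁) = (-0.191693, 0.257499) ; Y_{4,-3}(Ω₂) = (-0.045227, -0.104800) ; Δ = (0.035656, 0.008443)
  [-2]  conj(Y_{4,-2})(Ω₁) = (0.110361, 0.050163) ; Y_{4,-2}(Ω₂) = (0.300427, -0.083666) ; Δ = (0.037352, 0.005837)
  [-1]  conj(Y_{4,-1})(Ω₁) = (-0.067365, 0.311003) ; Y_{4,-1}(Ω₂) = (-0.017321, -0.126762) ; Δ = (0.040590, 0.003152)
  [+0]  conj(Y_{4,0})(Ω₁) = (0.071296, -0.000000) ; Y_{4,0}(Ω₂) = (0.290548, 0.000000) ; Δ = (0.020715, 0.000000)
  [+1]  conj(Y_{4,1})(Ω₁) = (0.067365, 0.311003) ; Y_{4,1}(Ω₂) = (0.017321, -0.126762) ; Δ = (0.040590, -0.003152)
  [+2]  conj(Y_{4,2})(Ω₁) = (0.110361, -0.050163) ; Y_{4,2}(Ω₂) = (0.300427, 0.083666) ; Δ = (0.037352, -0.005837)
  [+3]  conj(Y_{4,3})(Ω₁) = (0.191693, 0.257499) ; Y_{4,3}(Ω₂) = (0.045227, -0.104800) ; Δ = (0.035656, -0.008443)
  [+4]  conj(Y_{4,4})(Ω₁) = (0.242978, -0.278407) ; Y_{4,4}(Ω₂) = (0.372394, 0.224854) ; Δ = (0.153084, -0.049042)
Total Σ_m = (0.554080, -0.000000). Multiply by 1.396263: (0.773641, -0.000000). P_4(cos γ) = 0.773641

0.773641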